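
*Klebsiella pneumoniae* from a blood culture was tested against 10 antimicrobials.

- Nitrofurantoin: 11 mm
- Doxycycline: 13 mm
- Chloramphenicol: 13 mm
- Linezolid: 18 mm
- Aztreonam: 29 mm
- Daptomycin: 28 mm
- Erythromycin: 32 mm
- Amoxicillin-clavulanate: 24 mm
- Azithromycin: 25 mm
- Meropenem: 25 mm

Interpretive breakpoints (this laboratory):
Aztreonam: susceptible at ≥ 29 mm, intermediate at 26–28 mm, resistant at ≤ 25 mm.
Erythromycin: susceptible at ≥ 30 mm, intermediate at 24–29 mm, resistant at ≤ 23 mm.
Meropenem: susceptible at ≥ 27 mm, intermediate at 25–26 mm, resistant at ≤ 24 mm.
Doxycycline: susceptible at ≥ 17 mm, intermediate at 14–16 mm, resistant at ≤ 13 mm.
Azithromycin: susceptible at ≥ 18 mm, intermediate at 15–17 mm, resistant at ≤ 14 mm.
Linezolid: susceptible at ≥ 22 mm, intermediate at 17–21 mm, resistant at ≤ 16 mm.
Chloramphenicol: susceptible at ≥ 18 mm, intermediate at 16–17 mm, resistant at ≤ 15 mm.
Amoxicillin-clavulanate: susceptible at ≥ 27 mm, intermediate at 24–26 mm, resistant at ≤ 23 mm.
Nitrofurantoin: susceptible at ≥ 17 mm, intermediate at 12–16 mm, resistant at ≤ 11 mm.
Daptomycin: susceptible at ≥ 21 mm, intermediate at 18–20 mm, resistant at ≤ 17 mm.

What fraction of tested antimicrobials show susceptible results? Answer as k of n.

Nitrofurantoin: 11 mm is ≤ 11 mm → resistant
Doxycycline: 13 mm is ≤ 13 mm — resistant
Chloramphenicol (13 mm) ≤ 15 mm ⇒ Resistant
Linezolid (18 mm) in 17–21 mm → Intermediate
Aztreonam (29 mm) ≥ 29 mm → S
Daptomycin: 28 mm is ≥ 21 mm ⇒ Susceptible
Erythromycin (32 mm) ≥ 30 mm ⇒ S
Amoxicillin-clavulanate (24 mm) in 24–26 mm — intermediate
Azithromycin 25 mm: ≥ 18 mm → susceptible
Meropenem 25 mm: in 25–26 mm → I
Susceptible: 4/10

4 of 10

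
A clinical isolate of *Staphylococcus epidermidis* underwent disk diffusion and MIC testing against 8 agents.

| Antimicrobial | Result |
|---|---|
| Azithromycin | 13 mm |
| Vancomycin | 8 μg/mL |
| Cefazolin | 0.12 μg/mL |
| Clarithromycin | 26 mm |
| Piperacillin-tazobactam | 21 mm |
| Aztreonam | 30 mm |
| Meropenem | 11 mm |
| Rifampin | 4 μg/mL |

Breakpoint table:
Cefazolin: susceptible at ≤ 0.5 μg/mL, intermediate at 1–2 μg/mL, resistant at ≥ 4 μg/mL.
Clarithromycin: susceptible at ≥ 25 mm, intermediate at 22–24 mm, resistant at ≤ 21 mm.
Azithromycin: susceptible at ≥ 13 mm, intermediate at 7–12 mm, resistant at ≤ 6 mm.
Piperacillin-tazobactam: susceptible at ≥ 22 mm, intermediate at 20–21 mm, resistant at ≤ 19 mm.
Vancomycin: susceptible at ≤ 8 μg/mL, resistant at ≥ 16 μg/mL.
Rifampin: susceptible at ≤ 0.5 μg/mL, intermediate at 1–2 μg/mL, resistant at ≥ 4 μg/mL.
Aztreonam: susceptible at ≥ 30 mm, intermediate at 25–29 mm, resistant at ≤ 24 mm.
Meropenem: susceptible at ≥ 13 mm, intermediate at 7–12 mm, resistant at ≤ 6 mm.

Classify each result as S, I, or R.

Azithromycin: 13 mm is ≥ 13 mm ⇒ S
Vancomycin (8 μg/mL) ≤ 8 μg/mL → Susceptible
Cefazolin 0.12 μg/mL: ≤ 0.5 μg/mL — Susceptible
Clarithromycin 26 mm: ≥ 25 mm → Susceptible
Piperacillin-tazobactam: 21 mm is in 20–21 mm → Intermediate
Aztreonam: 30 mm is ≥ 30 mm ⇒ Susceptible
Meropenem 11 mm: in 7–12 mm → I
Rifampin: 4 μg/mL is ≥ 4 μg/mL — Resistant

S, S, S, S, I, S, I, R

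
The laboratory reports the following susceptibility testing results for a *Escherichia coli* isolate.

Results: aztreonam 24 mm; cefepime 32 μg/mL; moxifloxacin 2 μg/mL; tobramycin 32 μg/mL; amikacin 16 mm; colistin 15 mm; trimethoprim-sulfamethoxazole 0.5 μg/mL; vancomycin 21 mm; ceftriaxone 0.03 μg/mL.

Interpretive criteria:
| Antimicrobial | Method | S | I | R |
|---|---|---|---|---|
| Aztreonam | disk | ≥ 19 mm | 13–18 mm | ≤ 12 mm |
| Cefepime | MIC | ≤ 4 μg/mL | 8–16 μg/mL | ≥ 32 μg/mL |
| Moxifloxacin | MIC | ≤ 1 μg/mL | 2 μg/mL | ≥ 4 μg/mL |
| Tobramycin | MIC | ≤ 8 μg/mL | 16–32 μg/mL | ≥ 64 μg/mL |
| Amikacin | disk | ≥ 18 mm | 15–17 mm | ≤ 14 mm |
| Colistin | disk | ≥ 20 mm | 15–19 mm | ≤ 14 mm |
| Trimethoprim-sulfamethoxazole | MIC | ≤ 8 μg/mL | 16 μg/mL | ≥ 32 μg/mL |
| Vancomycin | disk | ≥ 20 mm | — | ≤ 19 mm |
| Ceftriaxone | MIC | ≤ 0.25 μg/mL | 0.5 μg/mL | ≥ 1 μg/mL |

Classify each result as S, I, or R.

Aztreonam: 24 mm is ≥ 19 mm ⇒ Susceptible
Cefepime 32 μg/mL: ≥ 32 μg/mL → R
Moxifloxacin (2 μg/mL) = 2 μg/mL ⇒ Intermediate
Tobramycin: 32 μg/mL is in 16–32 μg/mL ⇒ I
Amikacin (16 mm) in 15–17 mm → intermediate
Colistin: 15 mm is in 15–19 mm — intermediate
Trimethoprim-sulfamethoxazole (0.5 μg/mL) ≤ 8 μg/mL ⇒ Susceptible
Vancomycin 21 mm: ≥ 20 mm ⇒ susceptible
Ceftriaxone (0.03 μg/mL) ≤ 0.25 μg/mL — susceptible

S, R, I, I, I, I, S, S, S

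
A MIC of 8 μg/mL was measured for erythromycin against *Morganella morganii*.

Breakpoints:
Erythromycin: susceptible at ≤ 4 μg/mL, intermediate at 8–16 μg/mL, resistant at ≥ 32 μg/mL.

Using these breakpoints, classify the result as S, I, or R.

I

Erythromycin 8 μg/mL: in 8–16 μg/mL ⇒ Intermediate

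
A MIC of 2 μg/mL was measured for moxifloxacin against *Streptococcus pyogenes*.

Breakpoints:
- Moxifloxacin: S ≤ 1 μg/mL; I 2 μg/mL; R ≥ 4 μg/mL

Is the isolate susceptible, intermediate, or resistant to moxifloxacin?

Moxifloxacin: 2 μg/mL is = 2 μg/mL ⇒ I

Intermediate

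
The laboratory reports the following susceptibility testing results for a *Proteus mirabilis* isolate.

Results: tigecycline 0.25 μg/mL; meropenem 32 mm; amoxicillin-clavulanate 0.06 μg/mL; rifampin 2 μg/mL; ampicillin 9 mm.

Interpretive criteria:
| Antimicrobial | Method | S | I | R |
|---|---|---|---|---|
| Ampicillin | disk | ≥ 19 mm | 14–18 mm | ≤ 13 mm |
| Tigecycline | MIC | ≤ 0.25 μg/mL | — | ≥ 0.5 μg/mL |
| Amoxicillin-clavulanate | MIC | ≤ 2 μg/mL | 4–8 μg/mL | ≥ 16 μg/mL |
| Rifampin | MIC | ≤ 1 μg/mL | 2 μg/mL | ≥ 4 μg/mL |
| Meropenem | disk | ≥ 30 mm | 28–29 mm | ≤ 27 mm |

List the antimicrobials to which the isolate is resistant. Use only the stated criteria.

Tigecycline (0.25 μg/mL) ≤ 0.25 μg/mL — Susceptible
Meropenem: 32 mm is ≥ 30 mm ⇒ Susceptible
Amoxicillin-clavulanate 0.06 μg/mL: ≤ 2 μg/mL → S
Rifampin 2 μg/mL: = 2 μg/mL ⇒ Intermediate
Ampicillin (9 mm) ≤ 13 mm → R

ampicillin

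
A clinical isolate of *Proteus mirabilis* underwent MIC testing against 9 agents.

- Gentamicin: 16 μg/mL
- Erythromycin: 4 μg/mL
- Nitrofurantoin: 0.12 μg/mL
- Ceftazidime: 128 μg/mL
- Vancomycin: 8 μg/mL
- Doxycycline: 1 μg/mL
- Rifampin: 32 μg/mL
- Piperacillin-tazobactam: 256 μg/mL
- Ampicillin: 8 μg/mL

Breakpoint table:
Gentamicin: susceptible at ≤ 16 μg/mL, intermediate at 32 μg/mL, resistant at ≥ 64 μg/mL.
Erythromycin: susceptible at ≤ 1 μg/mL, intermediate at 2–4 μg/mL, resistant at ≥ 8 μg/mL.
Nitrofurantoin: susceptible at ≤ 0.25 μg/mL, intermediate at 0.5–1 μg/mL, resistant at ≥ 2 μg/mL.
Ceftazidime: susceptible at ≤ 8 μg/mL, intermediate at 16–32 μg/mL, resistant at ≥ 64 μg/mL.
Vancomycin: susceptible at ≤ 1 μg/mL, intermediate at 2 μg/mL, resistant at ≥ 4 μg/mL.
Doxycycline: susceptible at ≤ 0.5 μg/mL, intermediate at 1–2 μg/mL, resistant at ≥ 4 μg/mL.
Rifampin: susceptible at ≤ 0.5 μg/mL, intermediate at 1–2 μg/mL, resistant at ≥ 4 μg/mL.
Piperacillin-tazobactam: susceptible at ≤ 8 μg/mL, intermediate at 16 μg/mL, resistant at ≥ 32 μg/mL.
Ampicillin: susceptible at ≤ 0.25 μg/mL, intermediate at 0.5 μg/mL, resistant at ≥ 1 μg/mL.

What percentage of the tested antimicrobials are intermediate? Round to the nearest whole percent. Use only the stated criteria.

22%

Gentamicin 16 μg/mL: ≤ 16 μg/mL → S
Erythromycin (4 μg/mL) in 2–4 μg/mL ⇒ intermediate
Nitrofurantoin (0.12 μg/mL) ≤ 0.25 μg/mL ⇒ S
Ceftazidime (128 μg/mL) ≥ 64 μg/mL ⇒ Resistant
Vancomycin: 8 μg/mL is ≥ 4 μg/mL → resistant
Doxycycline: 1 μg/mL is in 1–2 μg/mL ⇒ Intermediate
Rifampin: 32 μg/mL is ≥ 4 μg/mL ⇒ R
Piperacillin-tazobactam: 256 μg/mL is ≥ 32 μg/mL — Resistant
Ampicillin 8 μg/mL: ≥ 1 μg/mL ⇒ Resistant
Intermediate: 2/9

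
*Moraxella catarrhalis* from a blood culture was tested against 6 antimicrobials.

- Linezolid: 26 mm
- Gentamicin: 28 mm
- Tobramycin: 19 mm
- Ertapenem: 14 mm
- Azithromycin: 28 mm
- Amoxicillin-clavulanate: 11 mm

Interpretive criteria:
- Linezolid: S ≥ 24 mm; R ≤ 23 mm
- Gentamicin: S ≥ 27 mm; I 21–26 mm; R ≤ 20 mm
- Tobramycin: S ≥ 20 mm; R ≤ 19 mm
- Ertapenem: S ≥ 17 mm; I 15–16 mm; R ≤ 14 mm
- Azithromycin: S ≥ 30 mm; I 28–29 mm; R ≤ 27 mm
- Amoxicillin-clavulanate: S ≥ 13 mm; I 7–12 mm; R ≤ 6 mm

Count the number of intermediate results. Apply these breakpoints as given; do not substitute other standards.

Linezolid 26 mm: ≥ 24 mm → S
Gentamicin (28 mm) ≥ 27 mm ⇒ susceptible
Tobramycin (19 mm) ≤ 19 mm → Resistant
Ertapenem 14 mm: ≤ 14 mm ⇒ resistant
Azithromycin (28 mm) in 28–29 mm — Intermediate
Amoxicillin-clavulanate (11 mm) in 7–12 mm ⇒ I
Intermediate: 2

2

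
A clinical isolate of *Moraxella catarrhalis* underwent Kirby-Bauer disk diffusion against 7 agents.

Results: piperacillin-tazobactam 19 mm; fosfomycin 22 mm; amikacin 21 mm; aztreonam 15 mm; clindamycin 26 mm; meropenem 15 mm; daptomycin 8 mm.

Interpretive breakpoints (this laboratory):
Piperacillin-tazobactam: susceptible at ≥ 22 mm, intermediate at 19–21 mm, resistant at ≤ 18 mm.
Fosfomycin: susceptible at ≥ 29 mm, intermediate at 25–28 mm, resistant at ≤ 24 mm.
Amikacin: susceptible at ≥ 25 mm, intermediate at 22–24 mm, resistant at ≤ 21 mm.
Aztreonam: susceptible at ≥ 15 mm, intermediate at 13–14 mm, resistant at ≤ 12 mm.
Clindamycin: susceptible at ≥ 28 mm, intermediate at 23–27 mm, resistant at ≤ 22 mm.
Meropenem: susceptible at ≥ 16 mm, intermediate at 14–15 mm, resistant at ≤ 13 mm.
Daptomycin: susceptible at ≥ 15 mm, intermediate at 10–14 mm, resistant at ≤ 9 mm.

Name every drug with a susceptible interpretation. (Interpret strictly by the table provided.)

Piperacillin-tazobactam: 19 mm is in 19–21 mm ⇒ I
Fosfomycin: 22 mm is ≤ 24 mm ⇒ Resistant
Amikacin 21 mm: ≤ 21 mm → R
Aztreonam 15 mm: ≥ 15 mm ⇒ Susceptible
Clindamycin 26 mm: in 23–27 mm — I
Meropenem 15 mm: in 14–15 mm — Intermediate
Daptomycin: 8 mm is ≤ 9 mm — Resistant

aztreonam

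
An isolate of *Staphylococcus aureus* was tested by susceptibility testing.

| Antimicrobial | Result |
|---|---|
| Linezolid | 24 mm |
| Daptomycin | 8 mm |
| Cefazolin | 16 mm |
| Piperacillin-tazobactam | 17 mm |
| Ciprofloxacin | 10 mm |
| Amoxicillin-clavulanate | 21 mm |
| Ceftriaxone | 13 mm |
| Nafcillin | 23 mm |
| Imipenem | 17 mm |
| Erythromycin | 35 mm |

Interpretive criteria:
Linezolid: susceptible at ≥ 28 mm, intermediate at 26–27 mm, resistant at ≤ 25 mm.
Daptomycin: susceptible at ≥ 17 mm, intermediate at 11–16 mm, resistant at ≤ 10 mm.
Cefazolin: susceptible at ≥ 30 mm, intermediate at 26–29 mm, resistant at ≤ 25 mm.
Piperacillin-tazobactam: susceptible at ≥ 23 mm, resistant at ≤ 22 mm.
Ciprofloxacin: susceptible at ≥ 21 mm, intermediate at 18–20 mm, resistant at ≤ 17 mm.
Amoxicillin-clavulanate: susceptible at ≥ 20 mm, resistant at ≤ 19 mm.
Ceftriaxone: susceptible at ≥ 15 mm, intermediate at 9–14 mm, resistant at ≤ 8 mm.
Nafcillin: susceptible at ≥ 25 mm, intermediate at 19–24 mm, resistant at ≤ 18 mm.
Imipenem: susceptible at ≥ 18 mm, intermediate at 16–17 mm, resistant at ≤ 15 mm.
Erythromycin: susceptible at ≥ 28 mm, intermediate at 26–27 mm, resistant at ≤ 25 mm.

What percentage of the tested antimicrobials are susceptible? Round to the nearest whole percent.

Linezolid 24 mm: ≤ 25 mm — resistant
Daptomycin (8 mm) ≤ 10 mm ⇒ R
Cefazolin: 16 mm is ≤ 25 mm ⇒ Resistant
Piperacillin-tazobactam: 17 mm is ≤ 22 mm ⇒ R
Ciprofloxacin 10 mm: ≤ 17 mm ⇒ R
Amoxicillin-clavulanate: 21 mm is ≥ 20 mm ⇒ Susceptible
Ceftriaxone: 13 mm is in 9–14 mm ⇒ Intermediate
Nafcillin 23 mm: in 19–24 mm ⇒ Intermediate
Imipenem (17 mm) in 16–17 mm → Intermediate
Erythromycin (35 mm) ≥ 28 mm ⇒ S
Susceptible: 2/10

20%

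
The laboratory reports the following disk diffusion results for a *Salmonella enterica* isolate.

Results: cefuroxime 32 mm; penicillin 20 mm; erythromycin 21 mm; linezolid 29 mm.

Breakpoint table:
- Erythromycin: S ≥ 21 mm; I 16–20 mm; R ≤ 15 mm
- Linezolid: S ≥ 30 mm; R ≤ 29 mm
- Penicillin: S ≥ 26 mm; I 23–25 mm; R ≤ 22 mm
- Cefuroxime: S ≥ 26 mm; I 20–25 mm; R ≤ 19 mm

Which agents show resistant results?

Cefuroxime 32 mm: ≥ 26 mm → S
Penicillin (20 mm) ≤ 22 mm ⇒ Resistant
Erythromycin 21 mm: ≥ 21 mm ⇒ S
Linezolid 29 mm: ≤ 29 mm ⇒ resistant

penicillin, linezolid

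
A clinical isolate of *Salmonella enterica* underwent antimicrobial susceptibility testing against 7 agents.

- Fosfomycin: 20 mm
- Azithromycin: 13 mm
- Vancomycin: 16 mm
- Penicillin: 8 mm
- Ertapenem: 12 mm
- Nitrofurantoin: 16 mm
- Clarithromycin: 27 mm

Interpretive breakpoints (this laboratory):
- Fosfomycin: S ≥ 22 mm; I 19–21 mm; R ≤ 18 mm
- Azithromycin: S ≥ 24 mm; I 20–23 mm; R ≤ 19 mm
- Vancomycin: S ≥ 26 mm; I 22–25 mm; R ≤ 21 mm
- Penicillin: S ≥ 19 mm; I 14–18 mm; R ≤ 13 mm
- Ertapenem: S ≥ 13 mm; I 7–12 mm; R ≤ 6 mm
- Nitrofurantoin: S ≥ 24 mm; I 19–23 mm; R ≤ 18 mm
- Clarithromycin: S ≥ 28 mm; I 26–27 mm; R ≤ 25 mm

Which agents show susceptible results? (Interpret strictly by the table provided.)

Fosfomycin 20 mm: in 19–21 mm → I
Azithromycin 13 mm: ≤ 19 mm — resistant
Vancomycin: 16 mm is ≤ 21 mm ⇒ Resistant
Penicillin: 8 mm is ≤ 13 mm — R
Ertapenem: 12 mm is in 7–12 mm ⇒ Intermediate
Nitrofurantoin (16 mm) ≤ 18 mm — resistant
Clarithromycin: 27 mm is in 26–27 mm ⇒ I

none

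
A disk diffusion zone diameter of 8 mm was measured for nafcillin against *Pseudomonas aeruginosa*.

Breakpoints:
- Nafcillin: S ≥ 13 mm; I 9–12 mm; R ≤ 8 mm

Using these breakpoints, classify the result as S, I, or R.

Nafcillin (8 mm) ≤ 8 mm ⇒ Resistant

R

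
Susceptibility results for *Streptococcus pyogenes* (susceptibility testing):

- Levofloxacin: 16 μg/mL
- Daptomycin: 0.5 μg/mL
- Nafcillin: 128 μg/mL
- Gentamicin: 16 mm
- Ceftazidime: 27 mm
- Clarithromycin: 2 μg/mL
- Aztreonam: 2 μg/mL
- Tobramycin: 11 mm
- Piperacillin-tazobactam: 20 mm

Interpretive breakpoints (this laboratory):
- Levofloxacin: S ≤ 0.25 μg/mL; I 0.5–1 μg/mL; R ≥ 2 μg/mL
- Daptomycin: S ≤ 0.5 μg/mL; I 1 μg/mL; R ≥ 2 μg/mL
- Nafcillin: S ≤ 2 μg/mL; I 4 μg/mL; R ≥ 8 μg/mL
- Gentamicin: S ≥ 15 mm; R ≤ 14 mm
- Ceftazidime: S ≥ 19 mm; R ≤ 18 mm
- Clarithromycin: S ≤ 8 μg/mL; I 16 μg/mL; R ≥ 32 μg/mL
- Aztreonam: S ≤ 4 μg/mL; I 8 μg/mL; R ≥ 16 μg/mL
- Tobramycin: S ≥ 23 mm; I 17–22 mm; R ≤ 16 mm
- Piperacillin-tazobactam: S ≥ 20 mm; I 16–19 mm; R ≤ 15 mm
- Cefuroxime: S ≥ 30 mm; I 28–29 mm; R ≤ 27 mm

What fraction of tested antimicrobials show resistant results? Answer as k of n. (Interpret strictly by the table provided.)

Levofloxacin 16 μg/mL: ≥ 2 μg/mL — Resistant
Daptomycin: 0.5 μg/mL is ≤ 0.5 μg/mL ⇒ Susceptible
Nafcillin 128 μg/mL: ≥ 8 μg/mL — Resistant
Gentamicin (16 mm) ≥ 15 mm → Susceptible
Ceftazidime: 27 mm is ≥ 19 mm ⇒ susceptible
Clarithromycin: 2 μg/mL is ≤ 8 μg/mL ⇒ S
Aztreonam 2 μg/mL: ≤ 4 μg/mL — Susceptible
Tobramycin: 11 mm is ≤ 16 mm → R
Piperacillin-tazobactam (20 mm) ≥ 20 mm ⇒ susceptible
Resistant: 3/9

3 of 9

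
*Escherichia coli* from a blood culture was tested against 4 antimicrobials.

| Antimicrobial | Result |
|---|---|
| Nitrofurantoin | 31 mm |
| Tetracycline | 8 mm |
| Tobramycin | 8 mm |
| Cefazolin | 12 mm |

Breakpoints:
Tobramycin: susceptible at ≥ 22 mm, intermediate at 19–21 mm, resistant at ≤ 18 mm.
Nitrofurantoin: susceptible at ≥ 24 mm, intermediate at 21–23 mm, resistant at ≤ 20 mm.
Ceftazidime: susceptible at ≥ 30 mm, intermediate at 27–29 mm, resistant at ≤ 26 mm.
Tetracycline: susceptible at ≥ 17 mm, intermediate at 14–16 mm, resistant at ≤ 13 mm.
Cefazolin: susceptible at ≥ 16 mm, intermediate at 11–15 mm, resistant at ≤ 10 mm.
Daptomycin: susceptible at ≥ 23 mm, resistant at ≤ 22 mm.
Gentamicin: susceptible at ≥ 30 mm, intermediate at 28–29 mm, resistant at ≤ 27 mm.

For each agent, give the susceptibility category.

S, R, R, I

Nitrofurantoin: 31 mm is ≥ 24 mm ⇒ susceptible
Tetracycline (8 mm) ≤ 13 mm ⇒ resistant
Tobramycin 8 mm: ≤ 18 mm — resistant
Cefazolin (12 mm) in 11–15 mm → intermediate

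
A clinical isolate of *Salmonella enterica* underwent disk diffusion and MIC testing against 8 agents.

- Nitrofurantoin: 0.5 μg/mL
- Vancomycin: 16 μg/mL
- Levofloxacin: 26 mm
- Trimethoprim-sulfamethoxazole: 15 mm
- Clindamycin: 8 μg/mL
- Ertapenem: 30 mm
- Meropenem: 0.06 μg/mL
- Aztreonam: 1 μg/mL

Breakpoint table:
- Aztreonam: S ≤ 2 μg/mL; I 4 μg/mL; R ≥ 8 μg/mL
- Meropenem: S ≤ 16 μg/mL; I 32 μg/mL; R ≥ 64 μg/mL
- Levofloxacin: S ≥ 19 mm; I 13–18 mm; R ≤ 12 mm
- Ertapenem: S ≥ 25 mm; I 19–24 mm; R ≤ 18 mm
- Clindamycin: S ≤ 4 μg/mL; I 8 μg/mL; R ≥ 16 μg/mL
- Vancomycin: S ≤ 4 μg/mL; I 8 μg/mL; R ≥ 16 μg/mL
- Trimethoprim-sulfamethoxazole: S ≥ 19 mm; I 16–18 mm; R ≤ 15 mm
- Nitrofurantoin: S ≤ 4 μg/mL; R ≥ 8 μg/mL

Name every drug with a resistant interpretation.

vancomycin, trimethoprim-sulfamethoxazole

Nitrofurantoin: 0.5 μg/mL is ≤ 4 μg/mL — Susceptible
Vancomycin (16 μg/mL) ≥ 16 μg/mL → Resistant
Levofloxacin 26 mm: ≥ 19 mm → susceptible
Trimethoprim-sulfamethoxazole: 15 mm is ≤ 15 mm — R
Clindamycin (8 μg/mL) = 8 μg/mL — I
Ertapenem 30 mm: ≥ 25 mm — Susceptible
Meropenem (0.06 μg/mL) ≤ 16 μg/mL ⇒ Susceptible
Aztreonam 1 μg/mL: ≤ 2 μg/mL — susceptible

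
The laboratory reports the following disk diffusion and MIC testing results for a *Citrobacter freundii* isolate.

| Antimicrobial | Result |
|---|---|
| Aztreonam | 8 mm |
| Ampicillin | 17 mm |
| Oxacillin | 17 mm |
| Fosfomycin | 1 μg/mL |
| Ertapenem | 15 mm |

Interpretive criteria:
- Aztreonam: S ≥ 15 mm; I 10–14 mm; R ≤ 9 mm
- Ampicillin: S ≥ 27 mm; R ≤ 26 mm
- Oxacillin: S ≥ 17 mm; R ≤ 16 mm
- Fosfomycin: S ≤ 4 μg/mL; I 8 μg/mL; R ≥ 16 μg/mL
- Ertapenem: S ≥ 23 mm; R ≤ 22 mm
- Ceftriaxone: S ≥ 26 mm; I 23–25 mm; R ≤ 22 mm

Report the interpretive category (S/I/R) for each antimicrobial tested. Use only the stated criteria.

Aztreonam (8 mm) ≤ 9 mm ⇒ resistant
Ampicillin: 17 mm is ≤ 26 mm — resistant
Oxacillin (17 mm) ≥ 17 mm — S
Fosfomycin (1 μg/mL) ≤ 4 μg/mL ⇒ S
Ertapenem: 15 mm is ≤ 22 mm ⇒ R

R, R, S, S, R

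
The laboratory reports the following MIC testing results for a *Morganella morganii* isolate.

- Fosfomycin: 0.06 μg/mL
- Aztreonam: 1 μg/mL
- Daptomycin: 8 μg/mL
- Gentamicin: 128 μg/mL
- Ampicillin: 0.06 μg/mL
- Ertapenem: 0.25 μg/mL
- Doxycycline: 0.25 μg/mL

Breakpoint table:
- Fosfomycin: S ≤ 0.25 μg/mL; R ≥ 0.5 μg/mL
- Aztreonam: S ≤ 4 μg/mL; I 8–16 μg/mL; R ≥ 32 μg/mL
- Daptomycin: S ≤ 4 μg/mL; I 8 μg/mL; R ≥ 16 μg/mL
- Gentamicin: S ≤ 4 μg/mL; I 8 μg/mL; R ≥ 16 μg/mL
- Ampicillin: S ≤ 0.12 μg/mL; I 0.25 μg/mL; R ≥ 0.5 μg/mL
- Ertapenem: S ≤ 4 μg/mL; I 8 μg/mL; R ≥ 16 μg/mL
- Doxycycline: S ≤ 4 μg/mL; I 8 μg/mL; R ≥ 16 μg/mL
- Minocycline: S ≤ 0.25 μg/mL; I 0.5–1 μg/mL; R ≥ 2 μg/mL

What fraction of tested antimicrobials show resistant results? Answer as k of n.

1 of 7

Fosfomycin (0.06 μg/mL) ≤ 0.25 μg/mL → Susceptible
Aztreonam: 1 μg/mL is ≤ 4 μg/mL ⇒ S
Daptomycin (8 μg/mL) = 8 μg/mL ⇒ intermediate
Gentamicin: 128 μg/mL is ≥ 16 μg/mL ⇒ R
Ampicillin: 0.06 μg/mL is ≤ 0.12 μg/mL — S
Ertapenem (0.25 μg/mL) ≤ 4 μg/mL → Susceptible
Doxycycline 0.25 μg/mL: ≤ 4 μg/mL → S
Resistant: 1/7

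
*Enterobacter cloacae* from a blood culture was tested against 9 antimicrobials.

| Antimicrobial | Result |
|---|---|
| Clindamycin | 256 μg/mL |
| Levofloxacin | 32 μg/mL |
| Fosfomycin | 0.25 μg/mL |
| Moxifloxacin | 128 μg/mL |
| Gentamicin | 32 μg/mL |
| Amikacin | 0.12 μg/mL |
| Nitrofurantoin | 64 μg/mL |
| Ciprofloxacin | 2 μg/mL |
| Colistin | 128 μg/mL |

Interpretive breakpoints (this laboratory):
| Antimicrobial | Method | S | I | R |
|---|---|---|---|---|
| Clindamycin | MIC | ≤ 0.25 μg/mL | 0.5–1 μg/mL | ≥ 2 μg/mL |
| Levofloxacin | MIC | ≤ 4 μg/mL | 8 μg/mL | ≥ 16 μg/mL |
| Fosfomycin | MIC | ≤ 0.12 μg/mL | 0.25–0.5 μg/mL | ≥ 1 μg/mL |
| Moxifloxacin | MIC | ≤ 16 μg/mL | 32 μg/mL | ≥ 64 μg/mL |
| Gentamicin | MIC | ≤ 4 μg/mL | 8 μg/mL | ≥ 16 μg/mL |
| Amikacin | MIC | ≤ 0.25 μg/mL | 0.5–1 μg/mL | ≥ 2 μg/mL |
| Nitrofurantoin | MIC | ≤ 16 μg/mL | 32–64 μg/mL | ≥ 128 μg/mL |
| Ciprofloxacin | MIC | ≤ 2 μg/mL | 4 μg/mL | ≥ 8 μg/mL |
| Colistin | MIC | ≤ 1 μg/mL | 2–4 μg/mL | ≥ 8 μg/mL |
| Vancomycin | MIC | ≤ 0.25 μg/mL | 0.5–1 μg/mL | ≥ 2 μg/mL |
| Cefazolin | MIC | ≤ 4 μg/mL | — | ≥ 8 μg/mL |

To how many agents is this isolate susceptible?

2

Clindamycin 256 μg/mL: ≥ 2 μg/mL ⇒ resistant
Levofloxacin 32 μg/mL: ≥ 16 μg/mL ⇒ Resistant
Fosfomycin (0.25 μg/mL) in 0.25–0.5 μg/mL → I
Moxifloxacin: 128 μg/mL is ≥ 64 μg/mL — R
Gentamicin 32 μg/mL: ≥ 16 μg/mL — Resistant
Amikacin: 0.12 μg/mL is ≤ 0.25 μg/mL → susceptible
Nitrofurantoin: 64 μg/mL is in 32–64 μg/mL — I
Ciprofloxacin (2 μg/mL) ≤ 2 μg/mL → S
Colistin (128 μg/mL) ≥ 8 μg/mL ⇒ Resistant
Susceptible: 2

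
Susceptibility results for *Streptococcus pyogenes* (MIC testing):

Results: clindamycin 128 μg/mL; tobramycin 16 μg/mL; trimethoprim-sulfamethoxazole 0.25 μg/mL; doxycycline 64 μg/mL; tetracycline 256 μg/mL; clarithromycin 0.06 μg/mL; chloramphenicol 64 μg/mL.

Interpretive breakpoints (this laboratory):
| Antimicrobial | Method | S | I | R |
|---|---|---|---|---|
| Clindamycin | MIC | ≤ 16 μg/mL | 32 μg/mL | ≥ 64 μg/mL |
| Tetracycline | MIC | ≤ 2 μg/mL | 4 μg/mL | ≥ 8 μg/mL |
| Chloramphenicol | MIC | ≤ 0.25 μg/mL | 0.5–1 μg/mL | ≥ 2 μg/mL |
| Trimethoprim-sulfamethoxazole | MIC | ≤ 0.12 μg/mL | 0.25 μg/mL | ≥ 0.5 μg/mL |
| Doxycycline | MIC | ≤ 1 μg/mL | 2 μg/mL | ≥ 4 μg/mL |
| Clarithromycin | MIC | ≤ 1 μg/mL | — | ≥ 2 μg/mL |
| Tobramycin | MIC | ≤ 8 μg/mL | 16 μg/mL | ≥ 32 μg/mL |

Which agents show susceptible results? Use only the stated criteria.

clarithromycin

Clindamycin (128 μg/mL) ≥ 64 μg/mL — resistant
Tobramycin (16 μg/mL) = 16 μg/mL — intermediate
Trimethoprim-sulfamethoxazole: 0.25 μg/mL is = 0.25 μg/mL → intermediate
Doxycycline (64 μg/mL) ≥ 4 μg/mL → resistant
Tetracycline (256 μg/mL) ≥ 8 μg/mL → R
Clarithromycin 0.06 μg/mL: ≤ 1 μg/mL — susceptible
Chloramphenicol: 64 μg/mL is ≥ 2 μg/mL — resistant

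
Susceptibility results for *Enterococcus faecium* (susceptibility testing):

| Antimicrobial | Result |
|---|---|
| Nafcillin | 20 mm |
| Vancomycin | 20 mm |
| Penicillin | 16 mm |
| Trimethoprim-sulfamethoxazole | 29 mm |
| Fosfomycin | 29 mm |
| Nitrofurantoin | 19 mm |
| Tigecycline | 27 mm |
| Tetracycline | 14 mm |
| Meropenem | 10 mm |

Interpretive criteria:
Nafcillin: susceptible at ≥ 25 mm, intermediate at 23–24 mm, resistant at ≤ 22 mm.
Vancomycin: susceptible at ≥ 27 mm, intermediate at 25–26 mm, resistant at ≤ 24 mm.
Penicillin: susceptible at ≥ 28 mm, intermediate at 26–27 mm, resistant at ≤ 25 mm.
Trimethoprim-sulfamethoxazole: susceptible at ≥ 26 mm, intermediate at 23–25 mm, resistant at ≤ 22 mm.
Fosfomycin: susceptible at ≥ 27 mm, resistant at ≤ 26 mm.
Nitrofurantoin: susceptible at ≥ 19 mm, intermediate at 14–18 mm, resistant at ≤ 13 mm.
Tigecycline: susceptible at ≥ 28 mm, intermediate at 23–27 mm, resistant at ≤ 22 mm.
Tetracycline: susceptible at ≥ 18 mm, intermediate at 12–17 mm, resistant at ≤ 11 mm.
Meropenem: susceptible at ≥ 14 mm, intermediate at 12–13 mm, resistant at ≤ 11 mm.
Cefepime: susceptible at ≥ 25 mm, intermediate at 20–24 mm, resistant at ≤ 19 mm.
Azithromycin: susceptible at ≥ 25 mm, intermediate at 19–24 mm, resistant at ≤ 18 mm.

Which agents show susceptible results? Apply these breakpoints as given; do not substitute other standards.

Nafcillin: 20 mm is ≤ 22 mm — resistant
Vancomycin 20 mm: ≤ 24 mm → resistant
Penicillin (16 mm) ≤ 25 mm → R
Trimethoprim-sulfamethoxazole: 29 mm is ≥ 26 mm ⇒ Susceptible
Fosfomycin: 29 mm is ≥ 27 mm → susceptible
Nitrofurantoin 19 mm: ≥ 19 mm ⇒ S
Tigecycline (27 mm) in 23–27 mm → Intermediate
Tetracycline: 14 mm is in 12–17 mm ⇒ Intermediate
Meropenem 10 mm: ≤ 11 mm ⇒ R

trimethoprim-sulfamethoxazole, fosfomycin, nitrofurantoin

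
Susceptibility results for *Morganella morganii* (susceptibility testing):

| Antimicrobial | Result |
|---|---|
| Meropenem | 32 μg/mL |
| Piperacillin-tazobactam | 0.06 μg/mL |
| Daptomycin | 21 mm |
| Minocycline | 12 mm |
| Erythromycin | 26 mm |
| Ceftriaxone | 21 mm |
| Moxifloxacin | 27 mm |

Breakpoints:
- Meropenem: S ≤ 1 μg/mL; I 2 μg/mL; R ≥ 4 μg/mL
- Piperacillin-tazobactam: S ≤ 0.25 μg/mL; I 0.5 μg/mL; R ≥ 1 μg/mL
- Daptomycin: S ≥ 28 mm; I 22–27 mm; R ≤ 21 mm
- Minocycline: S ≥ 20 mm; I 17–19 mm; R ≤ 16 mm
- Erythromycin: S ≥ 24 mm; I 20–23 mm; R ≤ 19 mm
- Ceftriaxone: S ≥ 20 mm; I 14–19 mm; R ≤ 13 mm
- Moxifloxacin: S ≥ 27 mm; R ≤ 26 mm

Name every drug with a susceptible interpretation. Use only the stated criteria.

piperacillin-tazobactam, erythromycin, ceftriaxone, moxifloxacin

Meropenem 32 μg/mL: ≥ 4 μg/mL → resistant
Piperacillin-tazobactam: 0.06 μg/mL is ≤ 0.25 μg/mL — Susceptible
Daptomycin 21 mm: ≤ 21 mm → resistant
Minocycline 12 mm: ≤ 16 mm → resistant
Erythromycin (26 mm) ≥ 24 mm → S
Ceftriaxone: 21 mm is ≥ 20 mm — S
Moxifloxacin 27 mm: ≥ 27 mm — S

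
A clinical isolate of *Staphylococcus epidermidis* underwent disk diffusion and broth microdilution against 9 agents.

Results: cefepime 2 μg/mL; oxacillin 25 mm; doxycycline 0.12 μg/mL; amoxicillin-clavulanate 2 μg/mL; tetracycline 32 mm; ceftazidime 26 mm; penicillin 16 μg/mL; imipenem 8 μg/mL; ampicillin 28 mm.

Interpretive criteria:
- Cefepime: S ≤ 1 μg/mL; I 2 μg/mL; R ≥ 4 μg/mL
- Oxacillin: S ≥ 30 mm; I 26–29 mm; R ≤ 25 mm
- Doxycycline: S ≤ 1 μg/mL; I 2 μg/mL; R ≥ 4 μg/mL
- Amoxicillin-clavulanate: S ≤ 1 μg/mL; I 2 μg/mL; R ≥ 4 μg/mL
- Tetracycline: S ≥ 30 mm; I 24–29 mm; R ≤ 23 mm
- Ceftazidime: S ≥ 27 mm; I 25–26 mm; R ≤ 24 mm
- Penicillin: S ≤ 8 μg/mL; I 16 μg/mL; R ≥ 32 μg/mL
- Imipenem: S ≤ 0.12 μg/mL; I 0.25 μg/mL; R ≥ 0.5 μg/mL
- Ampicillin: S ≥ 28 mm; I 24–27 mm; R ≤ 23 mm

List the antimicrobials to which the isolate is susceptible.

doxycycline, tetracycline, ampicillin

Cefepime: 2 μg/mL is = 2 μg/mL → intermediate
Oxacillin: 25 mm is ≤ 25 mm — R
Doxycycline (0.12 μg/mL) ≤ 1 μg/mL — S
Amoxicillin-clavulanate: 2 μg/mL is = 2 μg/mL — I
Tetracycline 32 mm: ≥ 30 mm → S
Ceftazidime 26 mm: in 25–26 mm ⇒ I
Penicillin: 16 μg/mL is = 16 μg/mL → Intermediate
Imipenem 8 μg/mL: ≥ 0.5 μg/mL — resistant
Ampicillin (28 mm) ≥ 28 mm → susceptible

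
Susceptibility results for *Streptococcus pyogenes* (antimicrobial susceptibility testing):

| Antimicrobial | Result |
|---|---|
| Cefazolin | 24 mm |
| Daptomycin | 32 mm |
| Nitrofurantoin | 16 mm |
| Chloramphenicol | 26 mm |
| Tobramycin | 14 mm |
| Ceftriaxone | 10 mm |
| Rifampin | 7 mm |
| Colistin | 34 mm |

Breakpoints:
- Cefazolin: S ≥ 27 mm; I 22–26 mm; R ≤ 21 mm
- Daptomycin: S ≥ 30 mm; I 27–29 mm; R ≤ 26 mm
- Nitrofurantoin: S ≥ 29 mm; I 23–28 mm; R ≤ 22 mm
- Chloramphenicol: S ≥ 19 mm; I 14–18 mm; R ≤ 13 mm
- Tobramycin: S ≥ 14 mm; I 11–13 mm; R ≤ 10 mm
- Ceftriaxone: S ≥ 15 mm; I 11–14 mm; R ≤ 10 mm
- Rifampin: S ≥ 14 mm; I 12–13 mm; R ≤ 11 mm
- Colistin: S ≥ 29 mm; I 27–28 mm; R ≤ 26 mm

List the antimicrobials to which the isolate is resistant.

nitrofurantoin, ceftriaxone, rifampin

Cefazolin: 24 mm is in 22–26 mm — I
Daptomycin (32 mm) ≥ 30 mm → Susceptible
Nitrofurantoin 16 mm: ≤ 22 mm ⇒ Resistant
Chloramphenicol (26 mm) ≥ 19 mm → S
Tobramycin: 14 mm is ≥ 14 mm → susceptible
Ceftriaxone (10 mm) ≤ 10 mm ⇒ resistant
Rifampin (7 mm) ≤ 11 mm ⇒ resistant
Colistin: 34 mm is ≥ 29 mm — S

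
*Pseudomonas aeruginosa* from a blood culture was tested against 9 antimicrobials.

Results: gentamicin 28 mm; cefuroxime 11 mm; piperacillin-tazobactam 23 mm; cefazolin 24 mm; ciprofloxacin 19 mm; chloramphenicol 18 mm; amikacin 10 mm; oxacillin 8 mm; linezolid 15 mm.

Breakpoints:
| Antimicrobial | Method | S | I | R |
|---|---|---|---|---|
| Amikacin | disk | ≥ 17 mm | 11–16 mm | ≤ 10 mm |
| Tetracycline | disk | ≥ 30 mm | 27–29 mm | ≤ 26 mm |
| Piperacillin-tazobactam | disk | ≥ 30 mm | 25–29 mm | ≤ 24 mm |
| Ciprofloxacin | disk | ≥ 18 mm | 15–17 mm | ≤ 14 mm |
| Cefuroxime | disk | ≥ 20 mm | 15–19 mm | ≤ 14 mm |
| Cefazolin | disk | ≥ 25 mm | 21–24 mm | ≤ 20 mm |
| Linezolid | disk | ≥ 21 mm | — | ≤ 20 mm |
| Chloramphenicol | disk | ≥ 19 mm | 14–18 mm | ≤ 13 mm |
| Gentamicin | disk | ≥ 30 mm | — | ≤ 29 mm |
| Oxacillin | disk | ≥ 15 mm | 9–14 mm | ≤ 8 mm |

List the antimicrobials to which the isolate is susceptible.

ciprofloxacin

Gentamicin 28 mm: ≤ 29 mm — R
Cefuroxime: 11 mm is ≤ 14 mm — resistant
Piperacillin-tazobactam (23 mm) ≤ 24 mm → resistant
Cefazolin 24 mm: in 21–24 mm — intermediate
Ciprofloxacin: 19 mm is ≥ 18 mm → S
Chloramphenicol 18 mm: in 14–18 mm ⇒ Intermediate
Amikacin 10 mm: ≤ 10 mm ⇒ R
Oxacillin 8 mm: ≤ 8 mm ⇒ resistant
Linezolid 15 mm: ≤ 20 mm → resistant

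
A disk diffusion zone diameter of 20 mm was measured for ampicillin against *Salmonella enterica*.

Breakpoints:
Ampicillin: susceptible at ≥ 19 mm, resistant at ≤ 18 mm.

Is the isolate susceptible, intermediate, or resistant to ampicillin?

S

Ampicillin (20 mm) ≥ 19 mm → Susceptible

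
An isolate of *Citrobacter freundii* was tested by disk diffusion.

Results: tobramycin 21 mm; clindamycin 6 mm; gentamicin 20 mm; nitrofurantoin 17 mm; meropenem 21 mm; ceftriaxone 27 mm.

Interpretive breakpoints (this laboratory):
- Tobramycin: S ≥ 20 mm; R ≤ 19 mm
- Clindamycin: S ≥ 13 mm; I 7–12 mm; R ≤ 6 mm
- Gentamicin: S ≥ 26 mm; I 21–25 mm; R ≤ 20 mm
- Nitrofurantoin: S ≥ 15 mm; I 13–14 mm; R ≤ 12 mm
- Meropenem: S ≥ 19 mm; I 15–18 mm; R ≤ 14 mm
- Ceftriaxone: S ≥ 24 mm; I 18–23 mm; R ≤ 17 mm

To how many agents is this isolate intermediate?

Tobramycin: 21 mm is ≥ 20 mm ⇒ susceptible
Clindamycin (6 mm) ≤ 6 mm → R
Gentamicin: 20 mm is ≤ 20 mm → resistant
Nitrofurantoin (17 mm) ≥ 15 mm ⇒ Susceptible
Meropenem 21 mm: ≥ 19 mm — S
Ceftriaxone (27 mm) ≥ 24 mm ⇒ Susceptible
Intermediate: 0

0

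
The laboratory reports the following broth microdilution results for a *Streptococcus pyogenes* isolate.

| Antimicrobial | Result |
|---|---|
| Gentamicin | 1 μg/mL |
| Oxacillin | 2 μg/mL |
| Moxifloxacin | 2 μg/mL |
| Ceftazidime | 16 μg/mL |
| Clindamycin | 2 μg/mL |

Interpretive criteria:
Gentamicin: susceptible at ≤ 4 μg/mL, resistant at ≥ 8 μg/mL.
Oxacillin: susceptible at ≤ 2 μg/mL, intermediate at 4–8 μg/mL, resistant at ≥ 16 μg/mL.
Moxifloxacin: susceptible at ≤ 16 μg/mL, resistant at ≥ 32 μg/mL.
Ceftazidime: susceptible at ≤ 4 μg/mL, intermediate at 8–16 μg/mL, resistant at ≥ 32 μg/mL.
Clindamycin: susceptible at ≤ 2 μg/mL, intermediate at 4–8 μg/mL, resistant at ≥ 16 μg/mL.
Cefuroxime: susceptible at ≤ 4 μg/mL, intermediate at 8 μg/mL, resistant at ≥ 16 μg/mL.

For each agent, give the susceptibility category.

Gentamicin: 1 μg/mL is ≤ 4 μg/mL → Susceptible
Oxacillin: 2 μg/mL is ≤ 2 μg/mL → S
Moxifloxacin (2 μg/mL) ≤ 16 μg/mL → Susceptible
Ceftazidime: 16 μg/mL is in 8–16 μg/mL — Intermediate
Clindamycin 2 μg/mL: ≤ 2 μg/mL — S

S, S, S, I, S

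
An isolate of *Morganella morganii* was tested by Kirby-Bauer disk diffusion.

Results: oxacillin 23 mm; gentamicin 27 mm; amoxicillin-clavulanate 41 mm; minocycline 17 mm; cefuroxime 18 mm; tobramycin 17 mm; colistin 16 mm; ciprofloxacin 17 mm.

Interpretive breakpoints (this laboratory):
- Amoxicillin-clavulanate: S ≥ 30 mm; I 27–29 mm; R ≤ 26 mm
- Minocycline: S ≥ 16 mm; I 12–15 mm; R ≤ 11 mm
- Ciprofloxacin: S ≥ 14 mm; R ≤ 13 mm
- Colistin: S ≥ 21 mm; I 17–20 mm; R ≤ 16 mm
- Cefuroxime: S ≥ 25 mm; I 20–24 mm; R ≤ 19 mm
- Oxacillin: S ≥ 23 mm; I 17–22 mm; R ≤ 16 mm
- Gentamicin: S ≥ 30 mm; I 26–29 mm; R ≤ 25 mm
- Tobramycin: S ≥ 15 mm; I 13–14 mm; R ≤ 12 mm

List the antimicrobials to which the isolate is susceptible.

Oxacillin: 23 mm is ≥ 23 mm ⇒ Susceptible
Gentamicin: 27 mm is in 26–29 mm → Intermediate
Amoxicillin-clavulanate 41 mm: ≥ 30 mm → Susceptible
Minocycline: 17 mm is ≥ 16 mm — susceptible
Cefuroxime: 18 mm is ≤ 19 mm → resistant
Tobramycin (17 mm) ≥ 15 mm → susceptible
Colistin (16 mm) ≤ 16 mm → resistant
Ciprofloxacin: 17 mm is ≥ 14 mm — Susceptible

oxacillin, amoxicillin-clavulanate, minocycline, tobramycin, ciprofloxacin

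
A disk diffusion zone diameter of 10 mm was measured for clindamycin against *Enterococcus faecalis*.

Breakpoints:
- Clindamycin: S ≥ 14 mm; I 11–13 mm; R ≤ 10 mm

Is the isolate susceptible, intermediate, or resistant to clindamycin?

Resistant

Clindamycin: 10 mm is ≤ 10 mm ⇒ Resistant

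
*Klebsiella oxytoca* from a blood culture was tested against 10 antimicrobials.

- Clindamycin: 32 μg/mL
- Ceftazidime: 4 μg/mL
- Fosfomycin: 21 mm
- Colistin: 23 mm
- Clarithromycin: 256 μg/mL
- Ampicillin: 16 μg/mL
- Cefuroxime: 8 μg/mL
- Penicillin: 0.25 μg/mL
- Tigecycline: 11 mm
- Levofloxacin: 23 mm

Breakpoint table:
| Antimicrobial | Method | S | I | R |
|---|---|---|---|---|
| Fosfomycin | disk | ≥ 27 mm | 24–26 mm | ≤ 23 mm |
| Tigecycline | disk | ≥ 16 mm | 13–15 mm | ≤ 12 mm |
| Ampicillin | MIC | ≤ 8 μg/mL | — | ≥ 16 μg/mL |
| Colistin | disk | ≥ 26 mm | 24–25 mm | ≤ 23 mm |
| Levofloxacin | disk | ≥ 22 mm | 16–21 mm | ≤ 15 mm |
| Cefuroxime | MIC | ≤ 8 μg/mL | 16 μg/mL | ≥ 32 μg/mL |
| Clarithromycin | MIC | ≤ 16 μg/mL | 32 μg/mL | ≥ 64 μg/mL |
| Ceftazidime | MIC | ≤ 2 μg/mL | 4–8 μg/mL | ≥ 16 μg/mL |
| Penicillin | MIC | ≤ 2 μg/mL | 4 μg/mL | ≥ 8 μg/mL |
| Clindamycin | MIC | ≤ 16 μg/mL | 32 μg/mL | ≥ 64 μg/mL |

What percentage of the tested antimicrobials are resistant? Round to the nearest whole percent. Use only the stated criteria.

Clindamycin: 32 μg/mL is = 32 μg/mL ⇒ I
Ceftazidime 4 μg/mL: in 4–8 μg/mL — Intermediate
Fosfomycin (21 mm) ≤ 23 mm — Resistant
Colistin: 23 mm is ≤ 23 mm ⇒ R
Clarithromycin 256 μg/mL: ≥ 64 μg/mL → resistant
Ampicillin: 16 μg/mL is ≥ 16 μg/mL → R
Cefuroxime: 8 μg/mL is ≤ 8 μg/mL — Susceptible
Penicillin (0.25 μg/mL) ≤ 2 μg/mL ⇒ susceptible
Tigecycline 11 mm: ≤ 12 mm → resistant
Levofloxacin 23 mm: ≥ 22 mm — Susceptible
Resistant: 5/10

50%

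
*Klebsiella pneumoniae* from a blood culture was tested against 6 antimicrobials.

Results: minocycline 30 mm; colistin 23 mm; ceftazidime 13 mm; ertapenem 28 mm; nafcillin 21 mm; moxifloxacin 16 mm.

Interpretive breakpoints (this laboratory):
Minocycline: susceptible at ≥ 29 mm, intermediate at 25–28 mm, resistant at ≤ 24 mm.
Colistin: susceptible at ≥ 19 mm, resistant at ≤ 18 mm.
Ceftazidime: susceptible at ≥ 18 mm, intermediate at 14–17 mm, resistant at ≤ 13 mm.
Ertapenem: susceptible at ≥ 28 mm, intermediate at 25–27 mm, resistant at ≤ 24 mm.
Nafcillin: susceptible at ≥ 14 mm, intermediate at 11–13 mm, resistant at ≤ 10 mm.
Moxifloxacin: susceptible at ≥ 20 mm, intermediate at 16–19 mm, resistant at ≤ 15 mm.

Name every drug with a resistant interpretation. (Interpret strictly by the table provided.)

Minocycline (30 mm) ≥ 29 mm ⇒ S
Colistin (23 mm) ≥ 19 mm → susceptible
Ceftazidime (13 mm) ≤ 13 mm — R
Ertapenem 28 mm: ≥ 28 mm ⇒ S
Nafcillin: 21 mm is ≥ 14 mm → Susceptible
Moxifloxacin (16 mm) in 16–19 mm ⇒ I

ceftazidime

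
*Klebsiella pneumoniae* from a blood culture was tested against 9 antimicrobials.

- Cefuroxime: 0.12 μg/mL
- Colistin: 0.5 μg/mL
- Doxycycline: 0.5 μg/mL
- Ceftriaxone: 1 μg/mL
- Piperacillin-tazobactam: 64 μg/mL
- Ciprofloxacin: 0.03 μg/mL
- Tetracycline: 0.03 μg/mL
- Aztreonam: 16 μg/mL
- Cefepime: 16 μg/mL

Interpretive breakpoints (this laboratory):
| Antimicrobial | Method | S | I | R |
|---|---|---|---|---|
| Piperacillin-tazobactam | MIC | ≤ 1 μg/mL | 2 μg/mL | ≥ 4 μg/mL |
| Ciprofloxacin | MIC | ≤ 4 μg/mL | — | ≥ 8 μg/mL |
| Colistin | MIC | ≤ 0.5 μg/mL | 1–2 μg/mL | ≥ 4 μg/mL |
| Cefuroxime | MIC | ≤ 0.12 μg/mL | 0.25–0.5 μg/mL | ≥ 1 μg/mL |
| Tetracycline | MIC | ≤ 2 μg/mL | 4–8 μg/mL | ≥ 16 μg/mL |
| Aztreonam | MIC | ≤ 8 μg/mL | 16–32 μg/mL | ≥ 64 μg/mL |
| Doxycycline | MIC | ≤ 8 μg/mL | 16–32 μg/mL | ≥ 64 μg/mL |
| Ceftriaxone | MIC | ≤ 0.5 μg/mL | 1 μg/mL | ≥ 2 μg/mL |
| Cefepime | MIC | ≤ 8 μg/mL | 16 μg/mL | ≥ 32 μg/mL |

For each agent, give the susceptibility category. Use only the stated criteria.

S, S, S, I, R, S, S, I, I

Cefuroxime (0.12 μg/mL) ≤ 0.12 μg/mL → S
Colistin: 0.5 μg/mL is ≤ 0.5 μg/mL → susceptible
Doxycycline: 0.5 μg/mL is ≤ 8 μg/mL — S
Ceftriaxone (1 μg/mL) = 1 μg/mL — intermediate
Piperacillin-tazobactam 64 μg/mL: ≥ 4 μg/mL ⇒ Resistant
Ciprofloxacin 0.03 μg/mL: ≤ 4 μg/mL → Susceptible
Tetracycline 0.03 μg/mL: ≤ 2 μg/mL → S
Aztreonam (16 μg/mL) in 16–32 μg/mL — I
Cefepime 16 μg/mL: = 16 μg/mL → I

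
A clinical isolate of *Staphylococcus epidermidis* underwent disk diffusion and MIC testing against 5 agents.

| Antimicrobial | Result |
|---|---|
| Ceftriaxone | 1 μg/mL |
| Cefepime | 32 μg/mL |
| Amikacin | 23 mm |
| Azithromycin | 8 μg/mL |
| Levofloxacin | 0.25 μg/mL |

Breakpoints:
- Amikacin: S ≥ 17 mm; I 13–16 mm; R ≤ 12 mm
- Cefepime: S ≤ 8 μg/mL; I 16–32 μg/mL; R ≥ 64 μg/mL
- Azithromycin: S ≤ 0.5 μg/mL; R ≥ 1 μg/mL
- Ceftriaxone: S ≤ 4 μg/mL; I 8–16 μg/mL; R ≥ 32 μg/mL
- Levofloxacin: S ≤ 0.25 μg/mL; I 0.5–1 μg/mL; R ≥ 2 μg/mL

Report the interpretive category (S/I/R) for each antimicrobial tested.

Ceftriaxone 1 μg/mL: ≤ 4 μg/mL → susceptible
Cefepime (32 μg/mL) in 16–32 μg/mL → I
Amikacin (23 mm) ≥ 17 mm → Susceptible
Azithromycin 8 μg/mL: ≥ 1 μg/mL → resistant
Levofloxacin (0.25 μg/mL) ≤ 0.25 μg/mL — S

S, I, S, R, S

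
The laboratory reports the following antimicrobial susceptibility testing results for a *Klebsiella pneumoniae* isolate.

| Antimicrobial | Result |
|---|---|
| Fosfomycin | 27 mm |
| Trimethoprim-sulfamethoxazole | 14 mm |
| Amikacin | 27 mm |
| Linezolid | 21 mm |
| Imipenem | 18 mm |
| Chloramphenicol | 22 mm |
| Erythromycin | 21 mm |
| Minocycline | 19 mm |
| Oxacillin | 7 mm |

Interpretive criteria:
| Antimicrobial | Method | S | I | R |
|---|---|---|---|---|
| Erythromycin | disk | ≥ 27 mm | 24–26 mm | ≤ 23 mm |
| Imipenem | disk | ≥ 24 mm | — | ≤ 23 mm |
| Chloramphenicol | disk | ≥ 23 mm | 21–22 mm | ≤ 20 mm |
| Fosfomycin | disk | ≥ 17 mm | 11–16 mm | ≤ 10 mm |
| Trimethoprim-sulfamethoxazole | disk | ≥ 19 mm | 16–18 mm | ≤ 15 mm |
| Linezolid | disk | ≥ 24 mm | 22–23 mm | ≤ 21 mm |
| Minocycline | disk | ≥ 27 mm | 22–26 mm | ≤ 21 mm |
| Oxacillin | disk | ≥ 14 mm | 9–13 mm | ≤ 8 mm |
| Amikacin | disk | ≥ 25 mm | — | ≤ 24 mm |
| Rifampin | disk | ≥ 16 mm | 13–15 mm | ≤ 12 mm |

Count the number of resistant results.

6

Fosfomycin (27 mm) ≥ 17 mm ⇒ Susceptible
Trimethoprim-sulfamethoxazole 14 mm: ≤ 15 mm → resistant
Amikacin 27 mm: ≥ 25 mm — Susceptible
Linezolid: 21 mm is ≤ 21 mm → R
Imipenem: 18 mm is ≤ 23 mm ⇒ resistant
Chloramphenicol: 22 mm is in 21–22 mm ⇒ I
Erythromycin (21 mm) ≤ 23 mm — Resistant
Minocycline (19 mm) ≤ 21 mm → Resistant
Oxacillin: 7 mm is ≤ 8 mm → Resistant
Resistant: 6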